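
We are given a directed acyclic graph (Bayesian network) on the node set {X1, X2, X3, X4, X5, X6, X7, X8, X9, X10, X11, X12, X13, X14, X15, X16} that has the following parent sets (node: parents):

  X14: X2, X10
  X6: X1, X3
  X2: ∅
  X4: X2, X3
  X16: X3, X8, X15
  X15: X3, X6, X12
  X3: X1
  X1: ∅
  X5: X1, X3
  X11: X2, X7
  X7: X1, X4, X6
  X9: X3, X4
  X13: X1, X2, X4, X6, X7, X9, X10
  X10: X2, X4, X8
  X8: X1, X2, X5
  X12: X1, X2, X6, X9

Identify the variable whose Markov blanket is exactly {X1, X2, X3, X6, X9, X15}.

The target node must have every member of {X1, X2, X3, X6, X9, X15} as a parent, child, or co-parent, and no others.
Parents of X12: X1, X2, X6, X9; children: X15; co-parents: X3, X6.
These exactly cover the given set, so the node is X12.

X12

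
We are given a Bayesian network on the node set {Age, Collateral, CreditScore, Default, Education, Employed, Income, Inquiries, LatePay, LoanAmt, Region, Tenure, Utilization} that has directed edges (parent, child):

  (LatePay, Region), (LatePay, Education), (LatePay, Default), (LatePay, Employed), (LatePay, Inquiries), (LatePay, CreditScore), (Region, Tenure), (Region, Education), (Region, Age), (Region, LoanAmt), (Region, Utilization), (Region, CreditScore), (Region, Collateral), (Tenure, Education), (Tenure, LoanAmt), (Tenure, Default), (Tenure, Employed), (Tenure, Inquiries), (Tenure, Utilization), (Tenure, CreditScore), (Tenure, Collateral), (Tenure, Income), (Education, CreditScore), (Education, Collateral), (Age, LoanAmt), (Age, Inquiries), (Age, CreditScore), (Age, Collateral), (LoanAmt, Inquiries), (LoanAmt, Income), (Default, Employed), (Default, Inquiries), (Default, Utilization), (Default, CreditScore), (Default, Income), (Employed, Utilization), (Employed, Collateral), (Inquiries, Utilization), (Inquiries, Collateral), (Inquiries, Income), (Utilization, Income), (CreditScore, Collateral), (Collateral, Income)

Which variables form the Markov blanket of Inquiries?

{Age, Collateral, CreditScore, Default, Education, Employed, Income, LatePay, LoanAmt, Region, Tenure, Utilization}

A node's Markov blanket = Pa ∪ Ch ∪ (parents of Ch other than the node itself).
Parents of Inquiries: Age, Default, LatePay, LoanAmt, Tenure.
Inquiries has children Collateral, Income, Utilization.
Co-parents of Inquiries (other parents of its children):
  Utilization: Default, Employed, Region, Tenure
  Collateral: Age, CreditScore, Education, Employed, Region, Tenure
  Income: Collateral, Default, LoanAmt, Tenure, Utilization
So the Markov blanket of Inquiries is {Age, Collateral, CreditScore, Default, Education, Employed, Income, LatePay, LoanAmt, Region, Tenure, Utilization}.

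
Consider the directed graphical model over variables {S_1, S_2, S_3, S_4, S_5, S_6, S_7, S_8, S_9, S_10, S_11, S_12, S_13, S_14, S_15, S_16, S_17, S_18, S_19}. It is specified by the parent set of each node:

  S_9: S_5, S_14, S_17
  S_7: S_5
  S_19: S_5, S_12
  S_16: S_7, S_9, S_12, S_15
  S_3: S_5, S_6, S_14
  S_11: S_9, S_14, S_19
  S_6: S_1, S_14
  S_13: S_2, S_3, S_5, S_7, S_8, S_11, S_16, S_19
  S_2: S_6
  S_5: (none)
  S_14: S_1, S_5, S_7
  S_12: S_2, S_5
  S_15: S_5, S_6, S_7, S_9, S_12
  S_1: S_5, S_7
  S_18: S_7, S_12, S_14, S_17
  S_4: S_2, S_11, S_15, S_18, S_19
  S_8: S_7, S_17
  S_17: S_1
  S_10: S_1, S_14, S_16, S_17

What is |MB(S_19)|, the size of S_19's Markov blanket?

14

A node's Markov blanket = Pa ∪ Ch ∪ (parents of Ch other than the node itself).
Pa(S_19) = {S_5, S_12}.
Children of S_19: S_4, S_11, S_13.
Co-parents of S_19 (other parents of its children):
  S_11: S_9, S_14
  S_4: S_2, S_11, S_15, S_18
  S_13: S_2, S_3, S_5, S_7, S_8, S_11, S_16
MB(S_19) = {S_2, S_3, S_4, S_5, S_7, S_8, S_9, S_11, S_12, S_13, S_14, S_15, S_16, S_18}, which has 14 nodes.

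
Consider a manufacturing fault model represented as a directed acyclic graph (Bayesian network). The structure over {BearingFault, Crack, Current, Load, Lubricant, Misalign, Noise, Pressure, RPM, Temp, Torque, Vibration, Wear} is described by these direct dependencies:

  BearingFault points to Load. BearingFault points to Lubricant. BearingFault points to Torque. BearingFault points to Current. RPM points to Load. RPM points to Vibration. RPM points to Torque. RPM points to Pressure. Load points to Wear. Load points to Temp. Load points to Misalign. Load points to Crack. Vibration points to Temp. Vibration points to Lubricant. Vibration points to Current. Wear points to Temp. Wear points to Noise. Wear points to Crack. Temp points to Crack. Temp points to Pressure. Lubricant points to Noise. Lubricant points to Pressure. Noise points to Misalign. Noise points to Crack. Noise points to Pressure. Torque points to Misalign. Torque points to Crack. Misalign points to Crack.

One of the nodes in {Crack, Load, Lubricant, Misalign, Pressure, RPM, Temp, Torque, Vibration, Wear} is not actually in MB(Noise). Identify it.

The Markov blanket of a node is its parents, its children, and the other parents of its children.
Noise has children Crack, Misalign, Pressure.
Pa(Noise) = {Lubricant, Wear}.
Co-parents of Noise (other parents of its children):
  Misalign's other parents are Load, Torque.
  Crack also has parents Load, Misalign, Temp, Torque, Wear.
  Pressure's other parents are Lubricant, RPM, Temp.
MB(Noise) = {Crack, Load, Lubricant, Misalign, Pressure, RPM, Temp, Torque, Wear}.
Vibration is neither a parent, child, nor co-parent of Noise, so it does not belong.

Vibration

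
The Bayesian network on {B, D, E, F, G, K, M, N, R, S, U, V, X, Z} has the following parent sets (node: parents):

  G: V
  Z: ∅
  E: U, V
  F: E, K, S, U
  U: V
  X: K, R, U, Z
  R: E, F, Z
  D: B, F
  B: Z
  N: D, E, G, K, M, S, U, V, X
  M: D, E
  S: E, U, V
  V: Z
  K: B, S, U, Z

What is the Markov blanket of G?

G has parent V.
Children of G: N.
For each child, the remaining parents (spouses of G):
  N also has parents D, E, K, M, S, U, V, X.
Taking the union gives {D, E, K, M, N, S, U, V, X}.

{D, E, K, M, N, S, U, V, X}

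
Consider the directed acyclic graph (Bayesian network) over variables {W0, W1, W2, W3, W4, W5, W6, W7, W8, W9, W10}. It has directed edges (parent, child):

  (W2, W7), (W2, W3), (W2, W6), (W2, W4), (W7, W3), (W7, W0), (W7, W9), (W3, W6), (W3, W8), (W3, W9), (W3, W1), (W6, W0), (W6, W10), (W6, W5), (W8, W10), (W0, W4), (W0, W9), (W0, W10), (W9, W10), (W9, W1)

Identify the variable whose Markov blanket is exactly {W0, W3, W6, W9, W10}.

The target node must have every member of {W0, W3, W6, W9, W10} as a parent, child, or co-parent, and no others.
Parents of W8: W3; children: W10; co-parents: W0, W6, W9.
These exactly cover the given set, so the node is W8.

W8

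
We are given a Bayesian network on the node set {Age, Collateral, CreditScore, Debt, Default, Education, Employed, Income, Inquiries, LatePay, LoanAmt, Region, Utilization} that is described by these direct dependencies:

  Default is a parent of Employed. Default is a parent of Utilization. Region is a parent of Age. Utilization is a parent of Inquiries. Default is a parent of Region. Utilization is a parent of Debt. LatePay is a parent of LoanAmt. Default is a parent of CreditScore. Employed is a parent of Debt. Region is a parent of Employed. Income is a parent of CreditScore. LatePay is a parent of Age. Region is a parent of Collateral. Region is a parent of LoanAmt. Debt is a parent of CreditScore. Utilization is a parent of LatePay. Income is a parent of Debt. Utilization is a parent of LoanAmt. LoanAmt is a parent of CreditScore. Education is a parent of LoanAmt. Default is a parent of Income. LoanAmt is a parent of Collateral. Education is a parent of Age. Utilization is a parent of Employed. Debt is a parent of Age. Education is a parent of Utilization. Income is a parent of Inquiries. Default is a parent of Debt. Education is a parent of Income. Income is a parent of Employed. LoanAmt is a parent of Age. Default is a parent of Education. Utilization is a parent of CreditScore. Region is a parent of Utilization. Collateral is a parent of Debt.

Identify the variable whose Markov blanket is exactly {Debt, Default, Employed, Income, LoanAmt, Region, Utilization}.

Collateral

The target node must have every member of {Debt, Default, Employed, Income, LoanAmt, Region, Utilization} as a parent, child, or co-parent, and no others.
Parents of Collateral: LoanAmt, Region; children: Debt; co-parents: Default, Employed, Income, Utilization.
These exactly cover the given set, so the node is Collateral.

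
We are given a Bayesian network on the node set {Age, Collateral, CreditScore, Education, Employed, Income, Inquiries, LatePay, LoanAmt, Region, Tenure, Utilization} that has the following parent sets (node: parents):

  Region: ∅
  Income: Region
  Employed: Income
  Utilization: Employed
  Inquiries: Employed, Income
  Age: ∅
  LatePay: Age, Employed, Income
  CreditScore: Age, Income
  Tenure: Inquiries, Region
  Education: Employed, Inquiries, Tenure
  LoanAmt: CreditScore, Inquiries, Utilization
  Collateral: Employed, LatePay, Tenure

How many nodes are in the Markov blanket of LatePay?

By definition, MB(LatePay) is built from LatePay's parents, LatePay's children, and the co-parents of LatePay.
LatePay's children: Collateral.
LatePay has parents Age, Employed, Income.
Parents of each child, excluding LatePay:
  Collateral's other parents are Employed, Tenure.
MB(LatePay) = {Age, Collateral, Employed, Income, Tenure}, which has 5 nodes.

5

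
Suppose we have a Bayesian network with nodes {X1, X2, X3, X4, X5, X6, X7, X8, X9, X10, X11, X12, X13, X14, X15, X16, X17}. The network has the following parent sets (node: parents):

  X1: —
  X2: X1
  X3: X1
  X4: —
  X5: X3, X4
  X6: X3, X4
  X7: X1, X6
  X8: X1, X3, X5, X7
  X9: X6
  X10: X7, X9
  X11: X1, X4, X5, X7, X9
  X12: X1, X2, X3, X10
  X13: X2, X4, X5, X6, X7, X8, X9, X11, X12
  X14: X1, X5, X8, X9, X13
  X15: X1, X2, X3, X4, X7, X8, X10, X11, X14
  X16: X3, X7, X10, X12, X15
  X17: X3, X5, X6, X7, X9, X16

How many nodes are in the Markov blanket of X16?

9

Pa(X16) = {X3, X7, X10, X12, X15}.
Children of X16: X17.
Co-parents of X16 (other parents of its children):
  X17 also has parents X3, X5, X6, X7, X9.
MB(X16) = {X3, X5, X6, X7, X9, X10, X12, X15, X17}, which has 9 nodes.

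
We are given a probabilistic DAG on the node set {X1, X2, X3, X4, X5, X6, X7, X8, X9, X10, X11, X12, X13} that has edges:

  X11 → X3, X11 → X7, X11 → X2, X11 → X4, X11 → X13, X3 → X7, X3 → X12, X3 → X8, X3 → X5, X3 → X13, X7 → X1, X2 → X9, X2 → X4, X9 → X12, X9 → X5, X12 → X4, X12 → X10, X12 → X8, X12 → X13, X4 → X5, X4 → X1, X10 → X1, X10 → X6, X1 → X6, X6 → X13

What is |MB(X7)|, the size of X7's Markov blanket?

X7 has parents X3, X11.
Ch(X7) = {X1}.
Parents of each child, excluding X7:
  X1: X4, X10
MB(X7) = {X1, X3, X4, X10, X11}, which has 5 nodes.

5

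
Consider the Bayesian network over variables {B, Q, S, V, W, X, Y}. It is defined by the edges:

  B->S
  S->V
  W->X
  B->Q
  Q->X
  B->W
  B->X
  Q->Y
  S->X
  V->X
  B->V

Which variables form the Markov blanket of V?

The Markov blanket of a node is its parents, its children, and the other parents of its children.
Children of V: X.
Parents of V: B, S.
Other parents of V's children:
  X's other parents are B, Q, S, W.
So the Markov blanket of V is {B, Q, S, W, X}.

{B, Q, S, W, X}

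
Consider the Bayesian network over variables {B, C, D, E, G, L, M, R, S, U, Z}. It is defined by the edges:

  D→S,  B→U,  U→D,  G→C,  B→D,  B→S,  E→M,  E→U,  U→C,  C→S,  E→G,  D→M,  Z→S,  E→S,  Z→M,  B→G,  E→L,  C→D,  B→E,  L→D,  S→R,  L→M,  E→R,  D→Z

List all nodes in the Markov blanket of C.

{B, D, E, G, L, S, U, Z}

Pa(C) = {G, U}.
Ch(C) = {D, S}.
Co-parents of C (other parents of its children):
  D: B, L, U
  S: B, D, E, Z
So the Markov blanket of C is {B, D, E, G, L, S, U, Z}.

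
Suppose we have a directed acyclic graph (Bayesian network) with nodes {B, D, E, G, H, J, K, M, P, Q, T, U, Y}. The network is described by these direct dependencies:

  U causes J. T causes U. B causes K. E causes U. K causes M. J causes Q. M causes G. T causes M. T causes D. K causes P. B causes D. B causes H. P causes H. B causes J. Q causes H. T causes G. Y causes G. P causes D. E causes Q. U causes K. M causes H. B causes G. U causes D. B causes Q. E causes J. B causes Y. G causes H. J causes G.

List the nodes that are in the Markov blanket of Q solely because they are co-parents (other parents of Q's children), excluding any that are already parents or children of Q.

{G, M, P}

Children of Q: H.
  H: B, G, M, P
Excluding nodes already adjacent to Q (B, E, H, J), the co-parent-only contribution is {G, M, P}.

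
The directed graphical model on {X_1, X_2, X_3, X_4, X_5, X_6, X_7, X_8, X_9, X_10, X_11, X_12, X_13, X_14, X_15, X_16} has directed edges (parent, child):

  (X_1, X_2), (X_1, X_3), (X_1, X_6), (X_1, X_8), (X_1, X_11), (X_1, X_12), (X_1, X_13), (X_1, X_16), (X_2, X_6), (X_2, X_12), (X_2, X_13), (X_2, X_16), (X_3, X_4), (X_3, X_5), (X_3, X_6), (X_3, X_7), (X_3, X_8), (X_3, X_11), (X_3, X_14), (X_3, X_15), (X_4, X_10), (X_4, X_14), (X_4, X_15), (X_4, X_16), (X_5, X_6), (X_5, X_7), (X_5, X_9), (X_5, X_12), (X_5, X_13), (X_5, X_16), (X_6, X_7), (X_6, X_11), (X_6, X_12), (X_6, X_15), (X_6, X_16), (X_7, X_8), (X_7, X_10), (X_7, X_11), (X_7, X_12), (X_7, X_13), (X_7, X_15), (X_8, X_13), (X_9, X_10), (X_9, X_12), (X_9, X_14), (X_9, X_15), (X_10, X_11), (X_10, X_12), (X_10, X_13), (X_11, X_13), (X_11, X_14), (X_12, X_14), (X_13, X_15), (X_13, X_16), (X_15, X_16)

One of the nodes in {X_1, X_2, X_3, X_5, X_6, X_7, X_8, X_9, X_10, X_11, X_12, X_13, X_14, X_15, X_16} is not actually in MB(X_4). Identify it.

Recall MB(v) = parents ∪ children ∪ spouses, where spouses are the other parents of v's children.
X_4 has children X_10, X_14, X_15, X_16.
X_4 has parent X_3.
Co-parents of X_4 (other parents of its children):
  X_10: X_7, X_9
  X_14: X_3, X_9, X_11, X_12
  X_15: X_3, X_6, X_7, X_9, X_13
  X_16: X_1, X_2, X_5, X_6, X_13, X_15
MB(X_4) = {X_1, X_2, X_3, X_5, X_6, X_7, X_9, X_10, X_11, X_12, X_13, X_14, X_15, X_16}.
X_8 is neither a parent, child, nor co-parent of X_4, so it does not belong.

X_8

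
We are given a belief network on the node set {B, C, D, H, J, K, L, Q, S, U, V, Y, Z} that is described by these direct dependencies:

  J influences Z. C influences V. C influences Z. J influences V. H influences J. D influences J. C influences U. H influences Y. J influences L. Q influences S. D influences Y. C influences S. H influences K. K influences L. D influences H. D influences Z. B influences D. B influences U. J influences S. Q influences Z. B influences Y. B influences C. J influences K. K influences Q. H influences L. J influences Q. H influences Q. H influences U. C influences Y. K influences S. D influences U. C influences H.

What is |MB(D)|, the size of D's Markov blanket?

D has children H, J, U, Y, Z.
Parents of D: B.
Parents of each child, excluding D:
  parents(H) \ {D} = {C}.
  J's other parent is H.
  U also has parents B, C, H.
  Y's other parents are B, C, H.
  Z also has parents C, J, Q.
MB(D) = {B, C, H, J, Q, U, Y, Z}, which has 8 nodes.

8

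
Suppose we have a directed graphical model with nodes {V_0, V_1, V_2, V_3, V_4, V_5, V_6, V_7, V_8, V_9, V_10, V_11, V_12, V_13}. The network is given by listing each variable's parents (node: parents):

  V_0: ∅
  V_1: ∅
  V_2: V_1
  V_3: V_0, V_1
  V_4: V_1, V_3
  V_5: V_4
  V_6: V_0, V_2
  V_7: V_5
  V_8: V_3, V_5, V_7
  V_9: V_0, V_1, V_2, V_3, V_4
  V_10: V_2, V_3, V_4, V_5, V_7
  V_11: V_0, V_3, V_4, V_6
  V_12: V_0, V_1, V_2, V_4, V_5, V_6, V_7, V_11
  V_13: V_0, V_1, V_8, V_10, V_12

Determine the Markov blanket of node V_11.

{V_0, V_1, V_2, V_3, V_4, V_5, V_6, V_7, V_12}

V_11 has parents V_0, V_3, V_4, V_6.
V_11's children: V_12.
Other parents of V_11's children:
  parents(V_12) \ {V_11} = {V_0, V_1, V_2, V_4, V_5, V_6, V_7}.
Taking the union gives {V_0, V_1, V_2, V_3, V_4, V_5, V_6, V_7, V_12}.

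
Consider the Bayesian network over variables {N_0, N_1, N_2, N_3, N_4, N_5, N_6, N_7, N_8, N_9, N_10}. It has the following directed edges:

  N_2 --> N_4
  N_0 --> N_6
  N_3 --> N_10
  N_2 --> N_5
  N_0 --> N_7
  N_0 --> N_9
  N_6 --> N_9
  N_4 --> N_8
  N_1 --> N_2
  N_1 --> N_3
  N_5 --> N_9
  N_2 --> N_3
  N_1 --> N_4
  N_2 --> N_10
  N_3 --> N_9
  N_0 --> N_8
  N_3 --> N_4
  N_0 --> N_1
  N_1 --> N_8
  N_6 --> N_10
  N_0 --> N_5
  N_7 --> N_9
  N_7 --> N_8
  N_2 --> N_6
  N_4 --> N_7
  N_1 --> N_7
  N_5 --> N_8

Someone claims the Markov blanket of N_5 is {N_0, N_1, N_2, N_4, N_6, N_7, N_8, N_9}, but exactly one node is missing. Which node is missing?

N_3

The Markov blanket of a node is its parents, its children, and the other parents of its children.
Children of N_5: N_8, N_9.
N_5's parents: N_0, N_2.
For each child, the remaining parents (spouses of N_5):
  N_8 also has parents N_0, N_1, N_4, N_7.
  N_9's other parents are N_0, N_3, N_6, N_7.
MB(N_5) = {N_0, N_1, N_2, N_3, N_4, N_6, N_7, N_8, N_9}.
Comparing with the claimed set, N_3 is missing.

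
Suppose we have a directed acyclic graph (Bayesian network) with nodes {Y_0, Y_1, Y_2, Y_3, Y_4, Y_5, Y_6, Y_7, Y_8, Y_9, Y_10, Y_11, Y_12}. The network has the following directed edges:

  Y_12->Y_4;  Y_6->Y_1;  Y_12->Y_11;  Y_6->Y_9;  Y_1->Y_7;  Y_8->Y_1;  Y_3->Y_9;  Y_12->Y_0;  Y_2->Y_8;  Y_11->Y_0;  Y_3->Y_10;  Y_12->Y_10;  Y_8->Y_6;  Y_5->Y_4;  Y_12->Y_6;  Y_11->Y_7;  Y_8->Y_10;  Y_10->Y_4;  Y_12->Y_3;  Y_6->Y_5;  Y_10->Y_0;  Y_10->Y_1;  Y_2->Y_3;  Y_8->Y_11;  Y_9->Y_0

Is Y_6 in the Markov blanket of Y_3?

Yes

Y_6 is a co-parent of Y_3: both are parents of Y_9.
So Y_6 ∈ MB(Y_3).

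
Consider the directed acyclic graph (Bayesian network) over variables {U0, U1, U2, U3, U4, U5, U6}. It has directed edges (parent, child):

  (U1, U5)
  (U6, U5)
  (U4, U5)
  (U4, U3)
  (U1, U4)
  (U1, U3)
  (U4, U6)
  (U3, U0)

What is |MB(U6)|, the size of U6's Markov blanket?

U6 has parent U4.
Children of U6: U5.
For each child, the remaining parents (spouses of U6):
  U5's other parents are U1, U4.
MB(U6) = {U1, U4, U5}, which has 3 nodes.

3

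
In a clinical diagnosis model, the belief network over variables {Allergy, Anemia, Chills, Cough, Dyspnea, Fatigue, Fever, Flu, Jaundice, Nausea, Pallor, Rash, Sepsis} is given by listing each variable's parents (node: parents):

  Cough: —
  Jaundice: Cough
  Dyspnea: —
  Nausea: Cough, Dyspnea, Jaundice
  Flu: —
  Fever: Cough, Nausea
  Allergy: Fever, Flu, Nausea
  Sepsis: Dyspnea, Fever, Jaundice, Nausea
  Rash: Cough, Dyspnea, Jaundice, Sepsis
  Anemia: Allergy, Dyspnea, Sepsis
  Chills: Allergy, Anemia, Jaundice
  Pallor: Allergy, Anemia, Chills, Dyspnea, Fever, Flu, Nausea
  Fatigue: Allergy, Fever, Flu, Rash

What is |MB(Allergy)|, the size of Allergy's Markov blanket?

A node's Markov blanket = Pa ∪ Ch ∪ (parents of Ch other than the node itself).
Allergy's parents: Fever, Flu, Nausea.
Allergy's children: Anemia, Chills, Fatigue, Pallor.
For each child, the remaining parents (spouses of Allergy):
  Anemia's other parents are Dyspnea, Sepsis.
  parents(Chills) \ {Allergy} = {Anemia, Jaundice}.
  Pallor also has parents Anemia, Chills, Dyspnea, Fever, Flu, Nausea.
  parents(Fatigue) \ {Allergy} = {Fever, Flu, Rash}.
MB(Allergy) = {Anemia, Chills, Dyspnea, Fatigue, Fever, Flu, Jaundice, Nausea, Pallor, Rash, Sepsis}, which has 11 nodes.

11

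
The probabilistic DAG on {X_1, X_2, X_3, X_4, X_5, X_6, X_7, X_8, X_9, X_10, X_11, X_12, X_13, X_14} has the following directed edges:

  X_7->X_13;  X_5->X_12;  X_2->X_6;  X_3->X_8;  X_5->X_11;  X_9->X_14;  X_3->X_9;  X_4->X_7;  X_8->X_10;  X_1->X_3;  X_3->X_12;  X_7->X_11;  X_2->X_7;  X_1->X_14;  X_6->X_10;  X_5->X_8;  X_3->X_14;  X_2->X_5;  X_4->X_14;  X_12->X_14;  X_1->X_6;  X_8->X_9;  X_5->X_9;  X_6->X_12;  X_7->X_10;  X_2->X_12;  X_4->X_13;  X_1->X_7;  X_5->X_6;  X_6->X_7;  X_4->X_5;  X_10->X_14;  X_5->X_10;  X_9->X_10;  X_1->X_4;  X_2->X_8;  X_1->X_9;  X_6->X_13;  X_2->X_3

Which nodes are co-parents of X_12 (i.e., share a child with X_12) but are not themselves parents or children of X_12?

{X_1, X_4, X_9, X_10}

Children of X_12: X_14.
  X_14: X_1, X_3, X_4, X_9, X_10
Excluding nodes already adjacent to X_12 (X_2, X_3, X_5, X_6, X_14), the co-parent-only contribution is {X_1, X_4, X_9, X_10}.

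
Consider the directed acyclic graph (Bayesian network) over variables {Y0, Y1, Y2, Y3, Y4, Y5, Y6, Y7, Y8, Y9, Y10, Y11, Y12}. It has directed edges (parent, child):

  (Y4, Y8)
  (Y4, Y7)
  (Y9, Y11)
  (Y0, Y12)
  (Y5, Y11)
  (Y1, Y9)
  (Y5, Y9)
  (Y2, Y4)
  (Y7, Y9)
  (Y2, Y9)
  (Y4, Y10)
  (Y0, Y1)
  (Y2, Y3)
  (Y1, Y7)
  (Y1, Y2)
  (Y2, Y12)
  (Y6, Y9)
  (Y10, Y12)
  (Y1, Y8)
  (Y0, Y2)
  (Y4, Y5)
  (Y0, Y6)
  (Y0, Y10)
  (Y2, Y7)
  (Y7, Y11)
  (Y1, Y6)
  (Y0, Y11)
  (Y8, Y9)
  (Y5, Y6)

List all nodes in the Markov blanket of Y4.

{Y0, Y1, Y2, Y5, Y7, Y8, Y10}

A node's Markov blanket = Pa ∪ Ch ∪ (parents of Ch other than the node itself).
Y4's children: Y5, Y7, Y8, Y10.
Y4 has parent Y2.
Parents of each child, excluding Y4:
  Y5 has no other parent.
  Y7's other parents are Y1, Y2.
  parents(Y8) \ {Y4} = {Y1}.
  Y10 also has parent Y0.
MB(Y4) = {Y0, Y1, Y2, Y5, Y7, Y8, Y10}.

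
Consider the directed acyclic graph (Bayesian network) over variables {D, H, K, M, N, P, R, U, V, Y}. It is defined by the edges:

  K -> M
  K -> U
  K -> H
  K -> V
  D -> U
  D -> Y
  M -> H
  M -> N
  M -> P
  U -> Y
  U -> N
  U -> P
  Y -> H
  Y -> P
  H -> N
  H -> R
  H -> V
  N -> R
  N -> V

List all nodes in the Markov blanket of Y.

A node's Markov blanket = Pa ∪ Ch ∪ (parents of Ch other than the node itself).
Parents of Y: D, U.
Y's children: H, P.
Co-parents of Y (other parents of its children):
  H also has parents K, M.
  P also has parents M, U.
So the Markov blanket of Y is {D, H, K, M, P, U}.

{D, H, K, M, P, U}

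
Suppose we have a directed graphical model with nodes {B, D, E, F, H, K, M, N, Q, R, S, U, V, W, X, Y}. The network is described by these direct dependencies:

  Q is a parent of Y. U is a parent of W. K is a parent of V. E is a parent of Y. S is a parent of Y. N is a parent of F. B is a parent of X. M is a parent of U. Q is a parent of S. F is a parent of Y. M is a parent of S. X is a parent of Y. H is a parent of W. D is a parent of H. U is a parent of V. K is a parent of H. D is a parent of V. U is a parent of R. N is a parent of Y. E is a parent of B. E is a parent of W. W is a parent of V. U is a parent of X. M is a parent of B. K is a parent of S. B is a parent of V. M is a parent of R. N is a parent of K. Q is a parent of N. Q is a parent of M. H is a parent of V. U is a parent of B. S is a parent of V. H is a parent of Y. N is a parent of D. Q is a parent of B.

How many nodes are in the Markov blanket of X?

9

By definition, MB(X) is built from X's parents, X's children, and the co-parents of X.
Pa(X) = {B, U}.
Ch(X) = {Y}.
Other parents of X's children:
  parents(Y) \ {X} = {E, F, H, N, Q, S}.
MB(X) = {B, E, F, H, N, Q, S, U, Y}, which has 9 nodes.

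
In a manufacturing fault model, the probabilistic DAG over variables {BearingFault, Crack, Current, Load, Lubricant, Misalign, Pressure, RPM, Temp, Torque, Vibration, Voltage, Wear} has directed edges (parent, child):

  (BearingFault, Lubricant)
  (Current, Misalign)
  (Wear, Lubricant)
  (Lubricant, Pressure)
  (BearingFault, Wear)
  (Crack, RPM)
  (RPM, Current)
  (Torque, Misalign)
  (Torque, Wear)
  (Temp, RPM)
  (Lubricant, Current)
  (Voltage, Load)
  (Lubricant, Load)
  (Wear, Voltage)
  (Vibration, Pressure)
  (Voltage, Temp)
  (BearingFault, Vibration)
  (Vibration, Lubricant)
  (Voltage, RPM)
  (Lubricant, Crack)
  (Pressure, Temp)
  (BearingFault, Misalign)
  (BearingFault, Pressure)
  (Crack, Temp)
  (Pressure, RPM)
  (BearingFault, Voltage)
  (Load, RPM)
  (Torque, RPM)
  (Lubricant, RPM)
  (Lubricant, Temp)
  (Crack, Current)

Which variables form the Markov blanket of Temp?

The Markov blanket of a node is its parents, its children, and the other parents of its children.
Pa(Temp) = {Crack, Lubricant, Pressure, Voltage}.
Temp has child RPM.
Co-parents of Temp (other parents of its children):
  parents(RPM) \ {Temp} = {Crack, Load, Lubricant, Pressure, Torque, Voltage}.
Taking the union gives {Crack, Load, Lubricant, Pressure, RPM, Torque, Voltage}.

{Crack, Load, Lubricant, Pressure, RPM, Torque, Voltage}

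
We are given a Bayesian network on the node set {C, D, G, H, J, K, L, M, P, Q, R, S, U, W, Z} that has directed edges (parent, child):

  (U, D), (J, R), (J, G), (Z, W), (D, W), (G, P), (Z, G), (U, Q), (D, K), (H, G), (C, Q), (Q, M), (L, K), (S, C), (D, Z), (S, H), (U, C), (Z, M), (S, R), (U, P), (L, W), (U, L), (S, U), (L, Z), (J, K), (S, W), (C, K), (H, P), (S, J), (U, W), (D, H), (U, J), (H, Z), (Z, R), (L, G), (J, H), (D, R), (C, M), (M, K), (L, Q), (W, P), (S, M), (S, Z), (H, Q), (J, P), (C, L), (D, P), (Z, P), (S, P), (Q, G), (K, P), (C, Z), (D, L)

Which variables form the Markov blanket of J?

By definition, MB(J) is built from J's parents, J's children, and the co-parents of J.
J has parents S, U.
Ch(J) = {G, H, K, P, R}.
Parents of each child, excluding J:
  parents(H) \ {J} = {D, S}.
  R's other parents are D, S, Z.
  K's other parents are C, D, L, M.
  G's other parents are H, L, Q, Z.
  P also has parents D, G, H, K, S, U, W, Z.
Taking the union gives {C, D, G, H, K, L, M, P, Q, R, S, U, W, Z}.

{C, D, G, H, K, L, M, P, Q, R, S, U, W, Z}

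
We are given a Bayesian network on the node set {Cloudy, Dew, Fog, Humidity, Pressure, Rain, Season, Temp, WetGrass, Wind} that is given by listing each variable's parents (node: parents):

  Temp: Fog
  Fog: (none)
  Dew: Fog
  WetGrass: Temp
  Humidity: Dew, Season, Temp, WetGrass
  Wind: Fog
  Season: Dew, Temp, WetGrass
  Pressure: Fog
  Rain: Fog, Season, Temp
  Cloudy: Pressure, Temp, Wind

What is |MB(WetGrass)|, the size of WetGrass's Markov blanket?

4

By definition, MB(WetGrass) is built from WetGrass's parents, WetGrass's children, and the co-parents of WetGrass.
Children of WetGrass: Humidity, Season.
WetGrass has parent Temp.
For each child, the remaining parents (spouses of WetGrass):
  parents(Season) \ {WetGrass} = {Dew, Temp}.
  Humidity also has parents Dew, Season, Temp.
MB(WetGrass) = {Dew, Humidity, Season, Temp}, which has 4 nodes.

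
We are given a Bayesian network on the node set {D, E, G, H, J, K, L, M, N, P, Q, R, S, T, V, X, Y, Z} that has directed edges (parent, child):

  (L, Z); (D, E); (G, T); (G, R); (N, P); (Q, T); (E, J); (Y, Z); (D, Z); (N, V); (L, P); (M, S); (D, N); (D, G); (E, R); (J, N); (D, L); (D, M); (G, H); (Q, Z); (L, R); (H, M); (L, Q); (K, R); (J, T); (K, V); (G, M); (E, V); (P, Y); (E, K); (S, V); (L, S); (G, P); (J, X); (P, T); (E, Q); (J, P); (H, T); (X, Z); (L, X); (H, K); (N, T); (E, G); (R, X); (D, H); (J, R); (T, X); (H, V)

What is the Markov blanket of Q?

{D, E, G, H, J, L, N, P, T, X, Y, Z}

Children of Q: T, Z.
Q's parents: E, L.
Other parents of Q's children:
  T also has parents G, H, J, N, P.
  parents(Z) \ {Q} = {D, L, X, Y}.
Taking the union gives {D, E, G, H, J, L, N, P, T, X, Y, Z}.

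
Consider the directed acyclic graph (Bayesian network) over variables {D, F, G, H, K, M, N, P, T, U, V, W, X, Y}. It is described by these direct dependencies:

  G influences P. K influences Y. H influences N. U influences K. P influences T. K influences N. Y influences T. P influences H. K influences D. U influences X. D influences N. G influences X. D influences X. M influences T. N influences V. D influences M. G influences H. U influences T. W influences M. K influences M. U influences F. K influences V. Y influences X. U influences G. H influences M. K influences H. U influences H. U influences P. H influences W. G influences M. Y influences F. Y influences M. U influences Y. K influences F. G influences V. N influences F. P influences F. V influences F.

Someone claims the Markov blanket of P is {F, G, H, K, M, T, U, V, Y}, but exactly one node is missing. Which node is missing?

N

Pa(P) = {G, U}.
P has children F, H, T.
For each child, the remaining parents (spouses of P):
  parents(H) \ {P} = {G, K, U}.
  T also has parents M, U, Y.
  F also has parents K, N, U, V, Y.
MB(P) = {F, G, H, K, M, N, T, U, V, Y}.
Comparing with the claimed set, N is missing.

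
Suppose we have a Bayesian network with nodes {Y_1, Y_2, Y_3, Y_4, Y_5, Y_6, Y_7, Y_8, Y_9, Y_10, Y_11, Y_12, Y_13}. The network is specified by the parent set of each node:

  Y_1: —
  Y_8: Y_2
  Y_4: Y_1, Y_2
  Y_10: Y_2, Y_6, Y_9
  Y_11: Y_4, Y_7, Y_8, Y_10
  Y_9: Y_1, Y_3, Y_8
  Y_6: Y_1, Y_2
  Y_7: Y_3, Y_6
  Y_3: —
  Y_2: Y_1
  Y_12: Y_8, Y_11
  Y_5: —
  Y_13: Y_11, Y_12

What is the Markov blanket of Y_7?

{Y_3, Y_4, Y_6, Y_8, Y_10, Y_11}

Recall MB(v) = parents ∪ children ∪ spouses, where spouses are the other parents of v's children.
Y_7 has parents Y_3, Y_6.
Children of Y_7: Y_11.
For each child, the remaining parents (spouses of Y_7):
  Y_11: Y_4, Y_8, Y_10
Union: {Y_3, Y_6} ∪ {Y_11} ∪ {Y_4, Y_8, Y_10} = {Y_3, Y_4, Y_6, Y_8, Y_10, Y_11}.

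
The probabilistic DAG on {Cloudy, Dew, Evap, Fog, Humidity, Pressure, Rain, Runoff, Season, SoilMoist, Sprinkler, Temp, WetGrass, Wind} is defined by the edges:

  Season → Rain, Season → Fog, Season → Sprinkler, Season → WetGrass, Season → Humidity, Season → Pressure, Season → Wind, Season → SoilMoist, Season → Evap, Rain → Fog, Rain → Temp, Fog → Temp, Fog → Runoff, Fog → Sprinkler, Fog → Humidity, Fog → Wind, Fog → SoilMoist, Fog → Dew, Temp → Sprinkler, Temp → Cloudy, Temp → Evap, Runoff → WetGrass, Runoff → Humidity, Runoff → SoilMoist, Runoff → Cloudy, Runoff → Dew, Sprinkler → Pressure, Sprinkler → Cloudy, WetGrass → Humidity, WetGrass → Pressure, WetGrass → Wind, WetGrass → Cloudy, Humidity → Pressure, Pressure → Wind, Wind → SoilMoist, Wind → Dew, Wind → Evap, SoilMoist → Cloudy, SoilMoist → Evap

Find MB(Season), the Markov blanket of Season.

By definition, MB(Season) is built from Season's parents, Season's children, and the co-parents of Season.
Parents of Season: none.
Season has children Evap, Fog, Humidity, Pressure, Rain, SoilMoist, Sprinkler, WetGrass, Wind.
Co-parents of Season (other parents of its children):
  Rain: —
  Fog: Rain
  Sprinkler: Fog, Temp
  WetGrass: Runoff
  Humidity: Fog, Runoff, WetGrass
  Pressure: Humidity, Sprinkler, WetGrass
  Wind: Fog, Pressure, WetGrass
  SoilMoist: Fog, Runoff, Wind
  Evap: SoilMoist, Temp, Wind
So the Markov blanket of Season is {Evap, Fog, Humidity, Pressure, Rain, Runoff, SoilMoist, Sprinkler, Temp, WetGrass, Wind}.

{Evap, Fog, Humidity, Pressure, Rain, Runoff, SoilMoist, Sprinkler, Temp, WetGrass, Wind}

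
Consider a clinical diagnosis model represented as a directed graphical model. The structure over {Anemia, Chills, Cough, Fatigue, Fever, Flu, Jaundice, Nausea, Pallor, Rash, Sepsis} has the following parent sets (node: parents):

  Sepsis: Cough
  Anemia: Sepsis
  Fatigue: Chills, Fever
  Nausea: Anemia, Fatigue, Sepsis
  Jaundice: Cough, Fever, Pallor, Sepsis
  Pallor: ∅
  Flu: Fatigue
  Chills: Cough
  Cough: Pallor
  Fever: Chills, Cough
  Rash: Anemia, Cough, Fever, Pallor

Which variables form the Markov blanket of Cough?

Cough's parents: Pallor.
Children of Cough: Chills, Fever, Jaundice, Rash, Sepsis.
Co-parents of Cough (other parents of its children):
  Chills has no other parent.
  Sepsis: no additional parents.
  parents(Fever) \ {Cough} = {Chills}.
  Rash also has parents Anemia, Fever, Pallor.
  Jaundice's other parents are Fever, Pallor, Sepsis.
So the Markov blanket of Cough is {Anemia, Chills, Fever, Jaundice, Pallor, Rash, Sepsis}.

{Anemia, Chills, Fever, Jaundice, Pallor, Rash, Sepsis}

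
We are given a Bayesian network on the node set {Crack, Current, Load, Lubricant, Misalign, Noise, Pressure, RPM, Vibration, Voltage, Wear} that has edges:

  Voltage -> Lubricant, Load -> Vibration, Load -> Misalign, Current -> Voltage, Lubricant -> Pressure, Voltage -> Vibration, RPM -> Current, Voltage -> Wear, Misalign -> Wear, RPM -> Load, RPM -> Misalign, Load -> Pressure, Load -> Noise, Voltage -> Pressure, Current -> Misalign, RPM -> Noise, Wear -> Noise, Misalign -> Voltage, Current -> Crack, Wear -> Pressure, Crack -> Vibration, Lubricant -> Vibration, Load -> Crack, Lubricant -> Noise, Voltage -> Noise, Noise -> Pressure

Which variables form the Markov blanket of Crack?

{Current, Load, Lubricant, Vibration, Voltage}

The Markov blanket of a node is its parents, its children, and the other parents of its children.
Crack's parents: Current, Load.
Ch(Crack) = {Vibration}.
Parents of each child, excluding Crack:
  Vibration's other parents are Load, Lubricant, Voltage.
So the Markov blanket of Crack is {Current, Load, Lubricant, Vibration, Voltage}.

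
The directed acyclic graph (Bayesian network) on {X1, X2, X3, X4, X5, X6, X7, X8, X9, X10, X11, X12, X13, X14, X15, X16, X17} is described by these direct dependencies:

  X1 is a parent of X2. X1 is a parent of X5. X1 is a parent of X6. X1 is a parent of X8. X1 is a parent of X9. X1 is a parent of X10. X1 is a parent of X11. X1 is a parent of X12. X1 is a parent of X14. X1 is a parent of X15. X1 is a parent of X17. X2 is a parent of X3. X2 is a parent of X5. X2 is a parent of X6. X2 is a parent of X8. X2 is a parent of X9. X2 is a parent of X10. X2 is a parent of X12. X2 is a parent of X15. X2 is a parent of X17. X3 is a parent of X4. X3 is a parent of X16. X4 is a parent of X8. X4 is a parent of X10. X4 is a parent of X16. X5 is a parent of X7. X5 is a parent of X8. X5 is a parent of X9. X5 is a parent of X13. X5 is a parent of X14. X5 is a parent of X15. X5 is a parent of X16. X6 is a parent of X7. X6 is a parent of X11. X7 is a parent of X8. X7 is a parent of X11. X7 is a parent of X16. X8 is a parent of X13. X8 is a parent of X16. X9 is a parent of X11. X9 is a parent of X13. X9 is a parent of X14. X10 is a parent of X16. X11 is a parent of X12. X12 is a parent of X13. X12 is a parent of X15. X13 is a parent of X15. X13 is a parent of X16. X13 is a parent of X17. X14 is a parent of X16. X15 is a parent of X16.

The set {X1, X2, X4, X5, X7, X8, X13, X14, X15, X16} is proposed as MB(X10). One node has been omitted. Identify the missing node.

X3

Recall MB(v) = parents ∪ children ∪ spouses, where spouses are the other parents of v's children.
X10 has parents X1, X2, X4.
Children of X10: X16.
For each child, the remaining parents (spouses of X10):
  parents(X16) \ {X10} = {X3, X4, X5, X7, X8, X13, X14, X15}.
MB(X10) = {X1, X2, X3, X4, X5, X7, X8, X13, X14, X15, X16}.
Comparing with the claimed set, X3 is missing.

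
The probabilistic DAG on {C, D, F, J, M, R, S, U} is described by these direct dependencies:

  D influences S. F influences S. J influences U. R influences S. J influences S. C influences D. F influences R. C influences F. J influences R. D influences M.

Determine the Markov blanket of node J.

Parents of J: none.
J's children: R, S, U.
Other parents of J's children:
  R: F
  S: D, F, R
  U: —
Union: {} ∪ {R, S, U} ∪ {D, F, R} = {D, F, R, S, U}.

{D, F, R, S, U}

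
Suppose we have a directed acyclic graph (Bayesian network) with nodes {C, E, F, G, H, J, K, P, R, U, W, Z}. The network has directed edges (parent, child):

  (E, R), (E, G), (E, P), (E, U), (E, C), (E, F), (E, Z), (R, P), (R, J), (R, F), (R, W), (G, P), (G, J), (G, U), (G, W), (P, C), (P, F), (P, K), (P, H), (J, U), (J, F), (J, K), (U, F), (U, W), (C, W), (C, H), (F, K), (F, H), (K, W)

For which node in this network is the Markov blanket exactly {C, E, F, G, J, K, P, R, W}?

The target node must have every member of {C, E, F, G, J, K, P, R, W} as a parent, child, or co-parent, and no others.
Parents of U: E, G, J; children: F, W; co-parents: C, E, G, J, K, P, R.
These exactly cover the given set, so the node is U.

U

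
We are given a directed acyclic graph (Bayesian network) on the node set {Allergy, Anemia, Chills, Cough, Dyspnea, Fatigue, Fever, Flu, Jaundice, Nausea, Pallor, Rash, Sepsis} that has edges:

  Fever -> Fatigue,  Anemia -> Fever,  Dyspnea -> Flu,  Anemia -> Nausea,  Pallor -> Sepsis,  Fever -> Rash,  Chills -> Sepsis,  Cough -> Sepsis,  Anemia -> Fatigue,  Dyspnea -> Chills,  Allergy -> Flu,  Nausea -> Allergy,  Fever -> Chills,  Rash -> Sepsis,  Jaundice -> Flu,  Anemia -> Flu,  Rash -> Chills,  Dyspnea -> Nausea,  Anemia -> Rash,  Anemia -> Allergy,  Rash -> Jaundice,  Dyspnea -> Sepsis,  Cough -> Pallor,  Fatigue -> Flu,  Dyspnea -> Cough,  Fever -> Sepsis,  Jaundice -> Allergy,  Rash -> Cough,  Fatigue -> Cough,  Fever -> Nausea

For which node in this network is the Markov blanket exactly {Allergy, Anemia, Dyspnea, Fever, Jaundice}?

The target node must have every member of {Allergy, Anemia, Dyspnea, Fever, Jaundice} as a parent, child, or co-parent, and no others.
Parents of Nausea: Anemia, Dyspnea, Fever; children: Allergy; co-parents: Anemia, Jaundice.
These exactly cover the given set, so the node is Nausea.

Nausea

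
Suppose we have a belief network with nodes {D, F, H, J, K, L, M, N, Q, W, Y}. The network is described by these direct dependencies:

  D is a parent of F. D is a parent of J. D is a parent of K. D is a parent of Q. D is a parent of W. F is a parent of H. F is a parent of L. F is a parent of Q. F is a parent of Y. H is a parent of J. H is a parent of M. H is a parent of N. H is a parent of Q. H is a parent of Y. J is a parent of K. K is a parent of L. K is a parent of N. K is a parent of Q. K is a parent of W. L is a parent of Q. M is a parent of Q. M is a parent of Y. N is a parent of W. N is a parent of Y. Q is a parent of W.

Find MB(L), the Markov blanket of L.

Ch(L) = {Q}.
L's parents: F, K.
Parents of each child, excluding L:
  Q's other parents are D, F, H, K, M.
Union: {F, K} ∪ {Q} ∪ {D, F, H, K, M} = {D, F, H, K, M, Q}.

{D, F, H, K, M, Q}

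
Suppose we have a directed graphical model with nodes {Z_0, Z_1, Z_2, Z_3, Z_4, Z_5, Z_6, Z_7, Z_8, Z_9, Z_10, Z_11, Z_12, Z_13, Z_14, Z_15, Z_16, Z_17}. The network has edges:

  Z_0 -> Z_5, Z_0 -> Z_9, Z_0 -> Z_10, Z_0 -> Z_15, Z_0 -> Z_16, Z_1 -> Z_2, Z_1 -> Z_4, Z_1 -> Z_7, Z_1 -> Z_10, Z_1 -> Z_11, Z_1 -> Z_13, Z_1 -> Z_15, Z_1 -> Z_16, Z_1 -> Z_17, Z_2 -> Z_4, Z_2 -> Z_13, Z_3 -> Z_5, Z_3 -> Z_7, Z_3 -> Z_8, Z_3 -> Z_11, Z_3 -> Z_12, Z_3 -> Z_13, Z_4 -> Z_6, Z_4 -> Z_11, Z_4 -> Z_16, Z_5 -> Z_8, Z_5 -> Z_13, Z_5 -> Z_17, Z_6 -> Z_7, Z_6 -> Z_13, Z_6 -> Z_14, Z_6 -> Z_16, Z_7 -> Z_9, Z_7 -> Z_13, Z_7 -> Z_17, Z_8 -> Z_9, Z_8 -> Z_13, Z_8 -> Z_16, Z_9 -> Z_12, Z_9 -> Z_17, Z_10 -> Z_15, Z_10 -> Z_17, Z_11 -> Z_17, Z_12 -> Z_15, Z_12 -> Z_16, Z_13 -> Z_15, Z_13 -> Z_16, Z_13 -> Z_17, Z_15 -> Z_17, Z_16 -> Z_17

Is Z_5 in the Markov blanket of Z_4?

Recall MB(v) = parents ∪ children ∪ spouses, where spouses are the other parents of v's children.
Children of Z_4: Z_6, Z_11, Z_16.
Z_4 has parents Z_1, Z_2.
Other parents of Z_4's children:
  Z_6: no additional parents.
  Z_11 also has parents Z_1, Z_3.
  Z_16's other parents are Z_0, Z_1, Z_6, Z_8, Z_12, Z_13.
MB(Z_4) = {Z_0, Z_1, Z_2, Z_3, Z_6, Z_8, Z_11, Z_12, Z_13, Z_16}; Z_5 is not in this set.

No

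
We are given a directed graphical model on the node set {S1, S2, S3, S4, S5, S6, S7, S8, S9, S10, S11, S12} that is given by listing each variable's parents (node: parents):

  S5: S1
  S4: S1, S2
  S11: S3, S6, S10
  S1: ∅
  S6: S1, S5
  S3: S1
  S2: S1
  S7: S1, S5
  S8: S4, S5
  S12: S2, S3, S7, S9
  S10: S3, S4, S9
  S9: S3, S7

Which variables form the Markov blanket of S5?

{S1, S4, S6, S7, S8}

Children of S5: S6, S7, S8.
Pa(S5) = {S1}.
For each child, the remaining parents (spouses of S5):
  S6 also has parent S1.
  parents(S7) \ {S5} = {S1}.
  parents(S8) \ {S5} = {S4}.
MB(S5) = {S1, S4, S6, S7, S8}.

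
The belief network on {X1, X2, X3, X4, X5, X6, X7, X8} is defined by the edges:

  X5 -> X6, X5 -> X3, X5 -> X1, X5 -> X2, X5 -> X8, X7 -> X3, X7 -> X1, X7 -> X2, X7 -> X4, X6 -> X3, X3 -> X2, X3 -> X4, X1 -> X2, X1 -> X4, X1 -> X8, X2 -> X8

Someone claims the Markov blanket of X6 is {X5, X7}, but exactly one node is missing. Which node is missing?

X3

The Markov blanket of a node is its parents, its children, and the other parents of its children.
X6's parents: X5.
X6's children: X3.
Parents of each child, excluding X6:
  X3's other parents are X5, X7.
MB(X6) = {X3, X5, X7}.
Comparing with the claimed set, X3 is missing.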